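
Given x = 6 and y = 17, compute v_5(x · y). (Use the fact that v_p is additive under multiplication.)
v_5(102) = 0

v_p(x) = 0 (factor: 6 = 5^0 · 6); v_p(y) = 0 (factor: 17 = 5^0 · 17). Additivity: v_p(xy) = v_p(x) + v_p(y) = 0 + 0 = 0. (Direct check: xy = 102 = 5^0 · (102).)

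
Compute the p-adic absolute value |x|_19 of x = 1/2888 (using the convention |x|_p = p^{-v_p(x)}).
|1/2888|_19 = 361

Step 1 — compute v_19(x) by factoring powers of 19 out of the numerator and denominator: v_19(1/2888) = -2. Step 2 — apply |x|_p = p^{-v_p(x)} = 19^{2} = 361.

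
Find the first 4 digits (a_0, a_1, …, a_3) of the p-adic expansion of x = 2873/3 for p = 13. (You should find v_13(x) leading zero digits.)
(a_0, …, a_3) = (0, 0, 10, 4)

v_13(2873/3) = 2, so a_0 = ... = a_1 = 0. Factor out: x = 13^2 · u with u = 17/3 a unit in ℤ_13. Expand u iteratively via a_{v+i} = u_i mod 13, u_{i+1} = (u_i − a_{v+i})/13:
  u_0 = 17/3;  a_2 = 10;  u_1 = (u_0 − 10)/13 = -1/3
  u_1 = -1/3;  a_3 = 4;  u_2 = (u_1 − 4)/13 = -1/3
Digits: (0, 0, 10, 4).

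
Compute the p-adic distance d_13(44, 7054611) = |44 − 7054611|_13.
d_13(44, 7054611) = 1/371293

Step 1 — x − y = 44 − 7054611 = -7054567. Step 2 — v_13(-7054567) = 5 (factor: -7054567 = −(13^5 · 19); the sign does not affect v_p). Step 3 — |x − y|_13 = 13^{-5} = 1/371293.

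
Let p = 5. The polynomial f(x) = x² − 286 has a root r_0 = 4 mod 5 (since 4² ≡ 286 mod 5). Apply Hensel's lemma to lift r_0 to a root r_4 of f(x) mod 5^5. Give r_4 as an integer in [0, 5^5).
r_4 = 494 (mod 3125)

Hensel's recurrence: r_{i+1} = r_i − f(r_i)·(f′(r_i))^{-1} mod 5^{i+2}, with f′(x) = 2x. Iterate:
  r_0 = 4 (mod 5)
  r_1 = 19 (mod 25)
  r_2 = 119 (mod 125)
  r_3 = 494 (mod 625)
  r_4 = 494 (mod 3125)
Final: r_4 = 494, and one checks f(r_4) ≡ 0 mod 5^5.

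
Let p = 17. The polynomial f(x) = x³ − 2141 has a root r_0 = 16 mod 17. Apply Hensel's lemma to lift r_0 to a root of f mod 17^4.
r_3 = 53600 (mod 83521)

Hensel: r_{i+1} = r_i − f(r_i)/f′(r_i) mod 17^{i+2}, where f′(x) = 3x². Iterate:
  r_0 = 16 (mod 17)
  r_1 = 135 (mod 289)
  r_2 = 4470 (mod 4913)
  r_3 = 53600 (mod 83521)
Final: r = 53600 with f(r) ≡ 0 mod 17^4.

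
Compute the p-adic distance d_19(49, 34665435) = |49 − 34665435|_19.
d_19(49, 34665435) = 1/2476099

Step 1 — x − y = 49 − 34665435 = -34665386. Step 2 — v_19(-34665386) = 5 (factor: -34665386 = −(19^5 · 14); the sign does not affect v_p). Step 3 — |x − y|_19 = 19^{-5} = 1/2476099.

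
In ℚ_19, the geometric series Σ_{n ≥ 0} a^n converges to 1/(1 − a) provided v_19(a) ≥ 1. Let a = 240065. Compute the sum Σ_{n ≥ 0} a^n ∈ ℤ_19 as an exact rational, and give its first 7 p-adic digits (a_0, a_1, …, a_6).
Σ a^n = 1/(1 − a) = -1/240064;  first 7 digits = (1, 0, 0, 16, 1, 0, 9)

v_19(a) = 3 ≥ 1, so the series converges in ℤ_19 to 1/(1 − a) = 1/(1 − 240065) = -1/240064. Expand this rational in ℤ_19: compute digits iteratively via d_i = x_i mod 19, x_{i+1} = (x_i − d_i)/19. The first 7 digits are (1, 0, 0, 16, 1, 0, 9).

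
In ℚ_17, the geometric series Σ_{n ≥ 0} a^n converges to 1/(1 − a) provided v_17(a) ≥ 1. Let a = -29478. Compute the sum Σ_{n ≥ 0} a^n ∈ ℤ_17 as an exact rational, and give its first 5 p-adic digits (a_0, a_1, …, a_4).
Σ a^n = 1/(1 − a) = 1/29479;  first 5 digits = (1, 0, 0, 11, 16)

v_17(a) = 3 ≥ 1, so the series converges in ℤ_17 to 1/(1 − a) = 1/(1 − (-29478)) = 1/29479. Expand this rational in ℤ_17: compute digits iteratively via d_i = x_i mod 17, x_{i+1} = (x_i − d_i)/17. The first 5 digits are (1, 0, 0, 11, 16).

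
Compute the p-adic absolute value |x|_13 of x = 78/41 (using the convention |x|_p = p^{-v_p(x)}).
|78/41|_13 = 1/13

Step 1 — compute v_13(x) by factoring powers of 13 out of the numerator and denominator: v_13(78/41) = 1. Step 2 — apply |x|_p = p^{-v_p(x)} = 13^{-1} = 1/13.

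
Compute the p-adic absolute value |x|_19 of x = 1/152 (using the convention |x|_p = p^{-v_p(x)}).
|1/152|_19 = 19

Step 1 — compute v_19(x) by factoring powers of 19 out of the numerator and denominator: v_19(1/152) = -1. Step 2 — apply |x|_p = p^{-v_p(x)} = 19^{1} = 19.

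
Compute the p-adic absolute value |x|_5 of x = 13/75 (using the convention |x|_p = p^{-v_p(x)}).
|13/75|_5 = 25

Step 1 — compute v_5(x) by factoring powers of 5 out of the numerator and denominator: v_5(13/75) = -2. Step 2 — apply |x|_p = p^{-v_p(x)} = 5^{2} = 25.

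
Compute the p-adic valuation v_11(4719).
v_11(4719) = 2

v_11(n) is the largest exponent k such that 11^k divides n. Factor out: 4719 = 11^2 · 39. (Sign doesn't affect v_p.) So v_11(4719) = 2.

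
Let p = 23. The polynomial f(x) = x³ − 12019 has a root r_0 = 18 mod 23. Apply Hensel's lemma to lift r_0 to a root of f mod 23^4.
r_3 = 60738 (mod 279841)

Hensel: r_{i+1} = r_i − f(r_i)/f′(r_i) mod 23^{i+2}, where f′(x) = 3x². Iterate:
  r_0 = 18 (mod 23)
  r_1 = 432 (mod 529)
  r_2 = 12070 (mod 12167)
  r_3 = 60738 (mod 279841)
Final: r = 60738 with f(r) ≡ 0 mod 23^4.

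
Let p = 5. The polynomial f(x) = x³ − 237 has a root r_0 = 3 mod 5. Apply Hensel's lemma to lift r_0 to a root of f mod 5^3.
r_2 = 58 (mod 125)

Hensel: r_{i+1} = r_i − f(r_i)/f′(r_i) mod 5^{i+2}, where f′(x) = 3x². Iterate:
  r_0 = 3 (mod 5)
  r_1 = 8 (mod 25)
  r_2 = 58 (mod 125)
Final: r = 58 with f(r) ≡ 0 mod 5^3.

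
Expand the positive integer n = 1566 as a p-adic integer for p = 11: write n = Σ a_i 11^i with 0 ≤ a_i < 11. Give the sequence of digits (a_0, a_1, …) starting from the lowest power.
(a_0, a_1, …) = (4, 10, 1, 1)

Repeated division by 11 gives the digits low-to-high: 1566 = 4 + 10·11^1 + 1·11^2 + 1·11^3. Digit sequence: (4, 10, 1, 1).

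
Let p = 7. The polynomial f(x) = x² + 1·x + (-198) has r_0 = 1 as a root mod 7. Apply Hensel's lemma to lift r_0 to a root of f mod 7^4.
r_3 = 1667 (mod 2401)

Hensel: r_{i+1} = r_i − f(r_i)·(f′(r_i))^{-1} mod 7^{i+2}, f′(x) = 2x + 1. Iterate:
  r_0 = 1 (mod 7)
  r_1 = 1 (mod 49)
  r_2 = 295 (mod 343)
  r_3 = 1667 (mod 2401)
Final: r = 1667 satisfies f(r) ≡ 0 mod 7^4.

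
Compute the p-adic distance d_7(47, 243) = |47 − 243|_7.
d_7(47, 243) = 1/49

Step 1 — x − y = 47 − 243 = -196. Step 2 — v_7(-196) = 2 (factor: -196 = −(7^2 · 4); the sign does not affect v_p). Step 3 — |x − y|_7 = 7^{-2} = 1/49.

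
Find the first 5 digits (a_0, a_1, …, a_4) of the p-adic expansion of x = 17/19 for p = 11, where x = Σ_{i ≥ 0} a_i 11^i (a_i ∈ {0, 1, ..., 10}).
(a_0, …, a_4) = (9, 1, 1, 8, 1)

v_11(17/19) = 0 (numerator and denominator both coprime to 11), so x ∈ ℤ_11^×. Compute digits iteratively via a_i = x_i mod 11, x_{i+1} = (x_i − a_i)/11, with x_0 = x:
  x_0 = 17/19;  a_0 = 9;  x_1 = (x_0 − 9)/11 = -14/19
  x_1 = -14/19;  a_1 = 1;  x_2 = (x_1 − 1)/11 = -3/19
  x_2 = -3/19;  a_2 = 1;  x_3 = (x_2 − 1)/11 = -2/19
  x_3 = -2/19;  a_3 = 8;  x_4 = (x_3 − 8)/11 = -14/19
  x_4 = -14/19;  a_4 = 1;  x_5 = (x_4 − 1)/11 = -3/19
Digits: (9, 1, 1, 8, 1).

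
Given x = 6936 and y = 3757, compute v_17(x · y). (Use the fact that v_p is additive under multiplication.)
v_17(26058552) = 4

v_p(x) = 2 (factor: 6936 = 17^2 · 24); v_p(y) = 2 (factor: 3757 = 17^2 · 13). Additivity: v_p(xy) = v_p(x) + v_p(y) = 2 + 2 = 4. (Direct check: xy = 26058552 = 17^4 · (312).)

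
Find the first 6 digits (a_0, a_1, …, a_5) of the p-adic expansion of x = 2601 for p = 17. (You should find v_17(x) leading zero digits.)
(a_0, …, a_5) = (0, 0, 9, 0, 0, 0)

v_17(2601) = 2, so a_0 = ... = a_1 = 0. Factor out: x = 17^2 · u with u = 9 a unit in ℤ_17. Expand u iteratively via a_{v+i} = u_i mod 17, u_{i+1} = (u_i − a_{v+i})/17:
  u_0 = 9;  a_2 = 9;  u_1 = (u_0 − 9)/17 = 0
  u_1 = 0;  a_3 = 0;  u_2 = (u_1 − 0)/17 = 0
  u_2 = 0;  a_4 = 0;  u_3 = (u_2 − 0)/17 = 0
  u_3 = 0;  a_5 = 0;  u_4 = (u_3 − 0)/17 = 0
Digits: (0, 0, 9, 0, 0, 0).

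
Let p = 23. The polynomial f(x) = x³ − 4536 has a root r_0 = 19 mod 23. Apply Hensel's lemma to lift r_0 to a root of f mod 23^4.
r_3 = 43029 (mod 279841)

Hensel: r_{i+1} = r_i − f(r_i)/f′(r_i) mod 23^{i+2}, where f′(x) = 3x². Iterate:
  r_0 = 19 (mod 23)
  r_1 = 180 (mod 529)
  r_2 = 6528 (mod 12167)
  r_3 = 43029 (mod 279841)
Final: r = 43029 with f(r) ≡ 0 mod 23^4.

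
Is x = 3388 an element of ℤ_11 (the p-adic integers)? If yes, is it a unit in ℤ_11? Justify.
x ∈ ℤ_11 but not a unit; v_11(x) = 2 > 0

ℤ_11 = {x ∈ ℚ_11 : v_11(x) ≥ 0} and ℤ_11^× = {x ∈ ℤ_11 : v_11(x) = 0}. Here v_11(3388) = v_11(num) − v_11(den) = 2; compare against these criteria.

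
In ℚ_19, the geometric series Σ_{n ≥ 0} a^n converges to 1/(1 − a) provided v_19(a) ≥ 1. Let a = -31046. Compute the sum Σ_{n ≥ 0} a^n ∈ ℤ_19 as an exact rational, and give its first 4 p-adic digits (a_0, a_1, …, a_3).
Σ a^n = 1/(1 − a) = 1/31047;  first 4 digits = (1, 0, 9, 14)

v_19(a) = 2 ≥ 1, so the series converges in ℤ_19 to 1/(1 − a) = 1/(1 − (-31046)) = 1/31047. Expand this rational in ℤ_19: compute digits iteratively via d_i = x_i mod 19, x_{i+1} = (x_i − d_i)/19. The first 4 digits are (1, 0, 9, 14).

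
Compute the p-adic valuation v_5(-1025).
v_5(-1025) = 2

v_5(n) is the largest exponent k such that 5^k divides n. Factor out: -1025 = -5^2 · 41. (Sign doesn't affect v_p.) So v_5(-1025) = 2.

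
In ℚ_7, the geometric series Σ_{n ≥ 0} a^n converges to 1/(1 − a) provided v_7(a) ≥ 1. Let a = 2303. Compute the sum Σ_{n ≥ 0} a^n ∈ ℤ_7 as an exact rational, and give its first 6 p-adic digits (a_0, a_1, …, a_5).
Σ a^n = 1/(1 − a) = -1/2302;  first 6 digits = (1, 0, 5, 6, 4, 0)

v_7(a) = 2 ≥ 1, so the series converges in ℤ_7 to 1/(1 − a) = 1/(1 − 2303) = -1/2302. Expand this rational in ℤ_7: compute digits iteratively via d_i = x_i mod 7, x_{i+1} = (x_i − d_i)/7. The first 6 digits are (1, 0, 5, 6, 4, 0).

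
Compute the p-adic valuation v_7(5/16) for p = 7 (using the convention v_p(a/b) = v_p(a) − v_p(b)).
v_7(5/16) = 0

Factor powers of 7 from the numerator and denominator of the reduced fraction: 5 = 7^0 · 5 and 16 = 7^0 · 16. Apply v_p(a/b) = v_p(a) − v_p(b): v_7(5/16) = 0 − 0 = 0.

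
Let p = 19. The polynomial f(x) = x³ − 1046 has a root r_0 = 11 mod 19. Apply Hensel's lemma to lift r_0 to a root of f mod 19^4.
r_3 = 6908 (mod 130321)

Hensel: r_{i+1} = r_i − f(r_i)/f′(r_i) mod 19^{i+2}, where f′(x) = 3x². Iterate:
  r_0 = 11 (mod 19)
  r_1 = 49 (mod 361)
  r_2 = 49 (mod 6859)
  r_3 = 6908 (mod 130321)
Final: r = 6908 with f(r) ≡ 0 mod 19^4.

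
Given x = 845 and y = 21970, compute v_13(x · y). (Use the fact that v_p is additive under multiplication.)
v_13(18564650) = 5

v_p(x) = 2 (factor: 845 = 13^2 · 5); v_p(y) = 3 (factor: 21970 = 13^3 · 10). Additivity: v_p(xy) = v_p(x) + v_p(y) = 2 + 3 = 5. (Direct check: xy = 18564650 = 13^5 · (50).)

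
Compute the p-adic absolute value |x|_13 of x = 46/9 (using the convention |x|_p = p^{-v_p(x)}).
|46/9|_13 = 1

Step 1 — compute v_13(x) by factoring powers of 13 out of the numerator and denominator: v_13(46/9) = 0. Step 2 — apply |x|_p = p^{-v_p(x)} = 13^{0} = 1.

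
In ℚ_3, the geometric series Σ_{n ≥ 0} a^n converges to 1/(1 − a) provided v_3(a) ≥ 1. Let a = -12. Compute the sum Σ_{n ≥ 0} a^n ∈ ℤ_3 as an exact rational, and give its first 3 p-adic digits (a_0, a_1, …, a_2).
Σ a^n = 1/(1 − a) = 1/13;  first 3 digits = (1, 2, 2)

v_3(a) = 1 ≥ 1, so the series converges in ℤ_3 to 1/(1 − a) = 1/(1 − (-12)) = 1/13. Expand this rational in ℤ_3: compute digits iteratively via d_i = x_i mod 3, x_{i+1} = (x_i − d_i)/3. The first 3 digits are (1, 2, 2).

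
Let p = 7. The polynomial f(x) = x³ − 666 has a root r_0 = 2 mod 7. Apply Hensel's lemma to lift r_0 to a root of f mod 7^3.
r_2 = 16 (mod 343)

Hensel: r_{i+1} = r_i − f(r_i)/f′(r_i) mod 7^{i+2}, where f′(x) = 3x². Iterate:
  r_0 = 2 (mod 7)
  r_1 = 16 (mod 49)
  r_2 = 16 (mod 343)
Final: r = 16 with f(r) ≡ 0 mod 7^3.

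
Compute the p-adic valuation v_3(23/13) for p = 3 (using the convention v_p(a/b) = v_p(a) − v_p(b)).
v_3(23/13) = 0

Factor powers of 3 from the numerator and denominator of the reduced fraction: 23 = 3^0 · 23 and 13 = 3^0 · 13. Apply v_p(a/b) = v_p(a) − v_p(b): v_3(23/13) = 0 − 0 = 0.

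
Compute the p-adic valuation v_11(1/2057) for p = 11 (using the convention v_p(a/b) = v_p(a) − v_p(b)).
v_11(1/2057) = -2

Factor powers of 11 from the numerator and denominator of the reduced fraction: 1 = 11^0 · 1 and 2057 = 11^2 · 17. Apply v_p(a/b) = v_p(a) − v_p(b): v_11(1/2057) = 0 − 2 = -2.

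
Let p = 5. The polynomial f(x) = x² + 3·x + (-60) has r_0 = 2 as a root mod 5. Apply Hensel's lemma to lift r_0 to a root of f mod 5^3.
r_2 = 27 (mod 125)

Hensel: r_{i+1} = r_i − f(r_i)·(f′(r_i))^{-1} mod 5^{i+2}, f′(x) = 2x + 3. Iterate:
  r_0 = 2 (mod 5)
  r_1 = 2 (mod 25)
  r_2 = 27 (mod 125)
Final: r = 27 satisfies f(r) ≡ 0 mod 5^3.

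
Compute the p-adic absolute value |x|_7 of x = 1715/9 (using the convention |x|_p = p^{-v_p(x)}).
|1715/9|_7 = 1/343

Step 1 — compute v_7(x) by factoring powers of 7 out of the numerator and denominator: v_7(1715/9) = 3. Step 2 — apply |x|_p = p^{-v_p(x)} = 7^{-3} = 1/343.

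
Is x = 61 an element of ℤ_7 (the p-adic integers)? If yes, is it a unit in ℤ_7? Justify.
x ∈ ℤ_7^× (unit); v_7(x) = 0

ℤ_7 = {x ∈ ℚ_7 : v_7(x) ≥ 0} and ℤ_7^× = {x ∈ ℤ_7 : v_7(x) = 0}. Here v_7(61) = v_7(num) − v_7(den) = 0; compare against these criteria.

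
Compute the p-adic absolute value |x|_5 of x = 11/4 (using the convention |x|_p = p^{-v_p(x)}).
|11/4|_5 = 1

Step 1 — compute v_5(x) by factoring powers of 5 out of the numerator and denominator: v_5(11/4) = 0. Step 2 — apply |x|_p = p^{-v_p(x)} = 5^{0} = 1.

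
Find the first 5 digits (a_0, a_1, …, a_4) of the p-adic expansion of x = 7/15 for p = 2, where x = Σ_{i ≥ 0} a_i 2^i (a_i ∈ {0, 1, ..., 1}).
(a_0, …, a_4) = (1, 0, 0, 1, 0)

v_2(7/15) = 0 (numerator and denominator both coprime to 2), so x ∈ ℤ_2^×. Compute digits iteratively via a_i = x_i mod 2, x_{i+1} = (x_i − a_i)/2, with x_0 = x:
  x_0 = 7/15;  a_0 = 1;  x_1 = (x_0 − 1)/2 = -4/15
  x_1 = -4/15;  a_1 = 0;  x_2 = (x_1 − 0)/2 = -2/15
  x_2 = -2/15;  a_2 = 0;  x_3 = (x_2 − 0)/2 = -1/15
  x_3 = -1/15;  a_3 = 1;  x_4 = (x_3 − 1)/2 = -8/15
  x_4 = -8/15;  a_4 = 0;  x_5 = (x_4 − 0)/2 = -4/15
Digits: (1, 0, 0, 1, 0).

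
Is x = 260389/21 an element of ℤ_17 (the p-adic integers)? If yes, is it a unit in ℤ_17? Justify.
x ∈ ℤ_17 but not a unit; v_17(x) = 3 > 0

ℤ_17 = {x ∈ ℚ_17 : v_17(x) ≥ 0} and ℤ_17^× = {x ∈ ℤ_17 : v_17(x) = 0}. Here v_17(260389/21) = v_17(num) − v_17(den) = 3; compare against these criteria.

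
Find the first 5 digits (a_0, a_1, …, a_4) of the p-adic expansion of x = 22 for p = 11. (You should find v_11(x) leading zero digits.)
(a_0, …, a_4) = (0, 2, 0, 0, 0)

v_11(22) = 1, so a_0 = ... = a_0 = 0. Factor out: x = 11^1 · u with u = 2 a unit in ℤ_11. Expand u iteratively via a_{v+i} = u_i mod 11, u_{i+1} = (u_i − a_{v+i})/11:
  u_0 = 2;  a_1 = 2;  u_1 = (u_0 − 2)/11 = 0
  u_1 = 0;  a_2 = 0;  u_2 = (u_1 − 0)/11 = 0
  u_2 = 0;  a_3 = 0;  u_3 = (u_2 − 0)/11 = 0
  u_3 = 0;  a_4 = 0;  u_4 = (u_3 − 0)/11 = 0
Digits: (0, 2, 0, 0, 0).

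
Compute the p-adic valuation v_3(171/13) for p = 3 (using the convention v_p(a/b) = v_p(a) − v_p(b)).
v_3(171/13) = 2

Factor powers of 3 from the numerator and denominator of the reduced fraction: 171 = 3^2 · 19 and 13 = 3^0 · 13. Apply v_p(a/b) = v_p(a) − v_p(b): v_3(171/13) = 2 − 0 = 2.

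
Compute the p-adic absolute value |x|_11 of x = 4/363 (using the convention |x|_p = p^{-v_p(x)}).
|4/363|_11 = 121

Step 1 — compute v_11(x) by factoring powers of 11 out of the numerator and denominator: v_11(4/363) = -2. Step 2 — apply |x|_p = p^{-v_p(x)} = 11^{2} = 121.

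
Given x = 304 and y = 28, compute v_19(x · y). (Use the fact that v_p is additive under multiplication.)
v_19(8512) = 1

v_p(x) = 1 (factor: 304 = 19^1 · 16); v_p(y) = 0 (factor: 28 = 19^0 · 28). Additivity: v_p(xy) = v_p(x) + v_p(y) = 1 + 0 = 1. (Direct check: xy = 8512 = 19^1 · (448).)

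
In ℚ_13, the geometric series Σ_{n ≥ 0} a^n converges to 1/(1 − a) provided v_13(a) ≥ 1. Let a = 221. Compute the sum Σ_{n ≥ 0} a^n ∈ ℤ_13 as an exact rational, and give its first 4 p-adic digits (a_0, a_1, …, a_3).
Σ a^n = 1/(1 − a) = -1/220;  first 4 digits = (1, 4, 4, 8)

v_13(a) = 1 ≥ 1, so the series converges in ℤ_13 to 1/(1 − a) = 1/(1 − 221) = -1/220. Expand this rational in ℤ_13: compute digits iteratively via d_i = x_i mod 13, x_{i+1} = (x_i − d_i)/13. The first 4 digits are (1, 4, 4, 8).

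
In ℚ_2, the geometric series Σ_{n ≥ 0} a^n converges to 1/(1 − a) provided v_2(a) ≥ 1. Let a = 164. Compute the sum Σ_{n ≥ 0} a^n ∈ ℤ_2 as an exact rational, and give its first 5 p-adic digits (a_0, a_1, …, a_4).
Σ a^n = 1/(1 − a) = -1/163;  first 5 digits = (1, 0, 1, 0, 1)

v_2(a) = 2 ≥ 1, so the series converges in ℤ_2 to 1/(1 − a) = 1/(1 − 164) = -1/163. Expand this rational in ℤ_2: compute digits iteratively via d_i = x_i mod 2, x_{i+1} = (x_i − d_i)/2. The first 5 digits are (1, 0, 1, 0, 1).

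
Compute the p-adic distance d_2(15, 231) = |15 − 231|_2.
d_2(15, 231) = 1/8

Step 1 — x − y = 15 − 231 = -216. Step 2 — v_2(-216) = 3 (factor: -216 = −(2^3 · 27); the sign does not affect v_p). Step 3 — |x − y|_2 = 2^{-3} = 1/8.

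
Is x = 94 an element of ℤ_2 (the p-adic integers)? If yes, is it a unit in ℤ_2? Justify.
x ∈ ℤ_2 but not a unit; v_2(x) = 1 > 0

ℤ_2 = {x ∈ ℚ_2 : v_2(x) ≥ 0} and ℤ_2^× = {x ∈ ℤ_2 : v_2(x) = 0}. Here v_2(94) = v_2(num) − v_2(den) = 1; compare against these criteria.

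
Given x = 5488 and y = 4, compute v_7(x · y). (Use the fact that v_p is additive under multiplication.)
v_7(21952) = 3

v_p(x) = 3 (factor: 5488 = 7^3 · 16); v_p(y) = 0 (factor: 4 = 7^0 · 4). Additivity: v_p(xy) = v_p(x) + v_p(y) = 3 + 0 = 3. (Direct check: xy = 21952 = 7^3 · (64).)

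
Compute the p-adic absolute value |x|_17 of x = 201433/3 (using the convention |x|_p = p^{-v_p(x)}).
|201433/3|_17 = 1/4913

Step 1 — compute v_17(x) by factoring powers of 17 out of the numerator and denominator: v_17(201433/3) = 3. Step 2 — apply |x|_p = p^{-v_p(x)} = 17^{-3} = 1/4913.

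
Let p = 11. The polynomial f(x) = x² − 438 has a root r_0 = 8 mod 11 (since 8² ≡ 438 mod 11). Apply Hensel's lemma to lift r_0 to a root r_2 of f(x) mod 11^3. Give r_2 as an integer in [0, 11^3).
r_2 = 833 (mod 1331)

Hensel's recurrence: r_{i+1} = r_i − f(r_i)·(f′(r_i))^{-1} mod 11^{i+2}, with f′(x) = 2x. Iterate:
  r_0 = 8 (mod 11)
  r_1 = 107 (mod 121)
  r_2 = 833 (mod 1331)
Final: r_2 = 833, and one checks f(r_2) ≡ 0 mod 11^3.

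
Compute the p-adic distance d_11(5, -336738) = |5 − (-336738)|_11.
d_11(5, -336738) = 1/14641

Step 1 — x − y = 5 − (-336738) = 336743. Step 2 — v_11(336743) = 4 (factor: 336743 = (11^4 · 23); the sign does not affect v_p). Step 3 — |x − y|_11 = 11^{-4} = 1/14641.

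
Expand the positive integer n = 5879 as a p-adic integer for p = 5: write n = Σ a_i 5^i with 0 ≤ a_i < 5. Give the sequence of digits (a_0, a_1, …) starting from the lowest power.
(a_0, a_1, …) = (4, 0, 0, 2, 4, 1)

Repeated division by 5 gives the digits low-to-high: 5879 = 4 + 2·5^3 + 4·5^4 + 1·5^5. Digit sequence: (4, 0, 0, 2, 4, 1).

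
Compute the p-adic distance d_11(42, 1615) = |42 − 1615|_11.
d_11(42, 1615) = 1/121

Step 1 — x − y = 42 − 1615 = -1573. Step 2 — v_11(-1573) = 2 (factor: -1573 = −(11^2 · 13); the sign does not affect v_p). Step 3 — |x − y|_11 = 11^{-2} = 1/121.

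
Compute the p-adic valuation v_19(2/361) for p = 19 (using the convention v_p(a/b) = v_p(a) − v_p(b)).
v_19(2/361) = -2

Factor powers of 19 from the numerator and denominator of the reduced fraction: 2 = 19^0 · 2 and 361 = 19^2 · 1. Apply v_p(a/b) = v_p(a) − v_p(b): v_19(2/361) = 0 − 2 = -2.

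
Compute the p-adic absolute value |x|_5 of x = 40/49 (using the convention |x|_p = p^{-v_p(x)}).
|40/49|_5 = 1/5

Step 1 — compute v_5(x) by factoring powers of 5 out of the numerator and denominator: v_5(40/49) = 1. Step 2 — apply |x|_p = p^{-v_p(x)} = 5^{-1} = 1/5.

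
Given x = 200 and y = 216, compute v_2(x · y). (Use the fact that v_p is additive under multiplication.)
v_2(43200) = 6

v_p(x) = 3 (factor: 200 = 2^3 · 25); v_p(y) = 3 (factor: 216 = 2^3 · 27). Additivity: v_p(xy) = v_p(x) + v_p(y) = 3 + 3 = 6. (Direct check: xy = 43200 = 2^6 · (675).)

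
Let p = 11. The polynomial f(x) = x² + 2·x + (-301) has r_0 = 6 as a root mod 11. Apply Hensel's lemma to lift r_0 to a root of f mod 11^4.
r_3 = 171 (mod 14641)

Hensel: r_{i+1} = r_i − f(r_i)·(f′(r_i))^{-1} mod 11^{i+2}, f′(x) = 2x + 2. Iterate:
  r_0 = 6 (mod 11)
  r_1 = 50 (mod 121)
  r_2 = 171 (mod 1331)
  r_3 = 171 (mod 14641)
Final: r = 171 satisfies f(r) ≡ 0 mod 11^4.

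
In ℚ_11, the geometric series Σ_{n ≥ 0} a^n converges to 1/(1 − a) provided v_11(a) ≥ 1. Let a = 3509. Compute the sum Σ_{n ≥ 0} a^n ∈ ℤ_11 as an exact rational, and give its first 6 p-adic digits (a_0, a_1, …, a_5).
Σ a^n = 1/(1 − a) = -1/3508;  first 6 digits = (1, 0, 7, 2, 5, 10)

v_11(a) = 2 ≥ 1, so the series converges in ℤ_11 to 1/(1 − a) = 1/(1 − 3509) = -1/3508. Expand this rational in ℤ_11: compute digits iteratively via d_i = x_i mod 11, x_{i+1} = (x_i − d_i)/11. The first 6 digits are (1, 0, 7, 2, 5, 10).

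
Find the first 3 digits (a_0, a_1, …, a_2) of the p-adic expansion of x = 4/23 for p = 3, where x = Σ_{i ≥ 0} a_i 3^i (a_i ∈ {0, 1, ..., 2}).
(a_0, …, a_2) = (2, 2, 2)

v_3(4/23) = 0 (numerator and denominator both coprime to 3), so x ∈ ℤ_3^×. Compute digits iteratively via a_i = x_i mod 3, x_{i+1} = (x_i − a_i)/3, with x_0 = x:
  x_0 = 4/23;  a_0 = 2;  x_1 = (x_0 − 2)/3 = -14/23
  x_1 = -14/23;  a_1 = 2;  x_2 = (x_1 − 2)/3 = -20/23
  x_2 = -20/23;  a_2 = 2;  x_3 = (x_2 − 2)/3 = -22/23
Digits: (2, 2, 2).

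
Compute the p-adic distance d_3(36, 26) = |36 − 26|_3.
d_3(36, 26) = 1

Step 1 — x − y = 36 − 26 = 10. Step 2 — v_3(10) = 0 (factor: 10 = (3^0 · 10); the sign does not affect v_p). Step 3 — |x − y|_3 = 3^{0} = 1.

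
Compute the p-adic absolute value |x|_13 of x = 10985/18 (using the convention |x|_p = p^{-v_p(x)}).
|10985/18|_13 = 1/2197

Step 1 — compute v_13(x) by factoring powers of 13 out of the numerator and denominator: v_13(10985/18) = 3. Step 2 — apply |x|_p = p^{-v_p(x)} = 13^{-3} = 1/2197.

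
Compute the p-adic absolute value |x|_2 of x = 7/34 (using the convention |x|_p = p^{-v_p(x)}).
|7/34|_2 = 2

Step 1 — compute v_2(x) by factoring powers of 2 out of the numerator and denominator: v_2(7/34) = -1. Step 2 — apply |x|_p = p^{-v_p(x)} = 2^{1} = 2.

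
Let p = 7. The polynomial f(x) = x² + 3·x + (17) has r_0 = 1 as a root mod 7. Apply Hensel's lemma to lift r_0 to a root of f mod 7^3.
r_2 = 232 (mod 343)

Hensel: r_{i+1} = r_i − f(r_i)·(f′(r_i))^{-1} mod 7^{i+2}, f′(x) = 2x + 3. Iterate:
  r_0 = 1 (mod 7)
  r_1 = 36 (mod 49)
  r_2 = 232 (mod 343)
Final: r = 232 satisfies f(r) ≡ 0 mod 7^3.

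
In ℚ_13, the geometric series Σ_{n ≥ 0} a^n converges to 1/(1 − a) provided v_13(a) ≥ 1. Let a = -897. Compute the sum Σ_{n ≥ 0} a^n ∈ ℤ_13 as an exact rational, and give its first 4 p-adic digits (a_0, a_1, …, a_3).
Σ a^n = 1/(1 − a) = 1/898;  first 4 digits = (1, 9, 10, 2)

v_13(a) = 1 ≥ 1, so the series converges in ℤ_13 to 1/(1 − a) = 1/(1 − (-897)) = 1/898. Expand this rational in ℤ_13: compute digits iteratively via d_i = x_i mod 13, x_{i+1} = (x_i − d_i)/13. The first 4 digits are (1, 9, 10, 2).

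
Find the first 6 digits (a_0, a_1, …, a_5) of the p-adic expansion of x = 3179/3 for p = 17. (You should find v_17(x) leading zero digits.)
(a_0, …, a_5) = (0, 0, 15, 5, 11, 5)

v_17(3179/3) = 2, so a_0 = ... = a_1 = 0. Factor out: x = 17^2 · u with u = 11/3 a unit in ℤ_17. Expand u iteratively via a_{v+i} = u_i mod 17, u_{i+1} = (u_i − a_{v+i})/17:
  u_0 = 11/3;  a_2 = 15;  u_1 = (u_0 − 15)/17 = -2/3
  u_1 = -2/3;  a_3 = 5;  u_2 = (u_1 − 5)/17 = -1/3
  u_2 = -1/3;  a_4 = 11;  u_3 = (u_2 − 11)/17 = -2/3
  u_3 = -2/3;  a_5 = 5;  u_4 = (u_3 − 5)/17 = -1/3
Digits: (0, 0, 15, 5, 11, 5).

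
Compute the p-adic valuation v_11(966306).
v_11(966306) = 5

v_11(n) is the largest exponent k such that 11^k divides n. Factor out: 966306 = 11^5 · 6. (Sign doesn't affect v_p.) So v_11(966306) = 5.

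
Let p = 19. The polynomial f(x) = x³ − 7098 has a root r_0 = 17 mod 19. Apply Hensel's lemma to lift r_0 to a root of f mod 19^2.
r_1 = 169 (mod 361)

Hensel: r_{i+1} = r_i − f(r_i)/f′(r_i) mod 19^{i+2}, where f′(x) = 3x². Iterate:
  r_0 = 17 (mod 19)
  r_1 = 169 (mod 361)
Final: r = 169 with f(r) ≡ 0 mod 19^2.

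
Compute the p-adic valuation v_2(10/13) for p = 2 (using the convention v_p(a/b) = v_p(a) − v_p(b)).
v_2(10/13) = 1

Factor powers of 2 from the numerator and denominator of the reduced fraction: 10 = 2^1 · 5 and 13 = 2^0 · 13. Apply v_p(a/b) = v_p(a) − v_p(b): v_2(10/13) = 1 − 0 = 1.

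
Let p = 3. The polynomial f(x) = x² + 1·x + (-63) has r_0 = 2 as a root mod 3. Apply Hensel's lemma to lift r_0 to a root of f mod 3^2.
r_1 = 8 (mod 9)

Hensel: r_{i+1} = r_i − f(r_i)·(f′(r_i))^{-1} mod 3^{i+2}, f′(x) = 2x + 1. Iterate:
  r_0 = 2 (mod 3)
  r_1 = 8 (mod 9)
Final: r = 8 satisfies f(r) ≡ 0 mod 3^2.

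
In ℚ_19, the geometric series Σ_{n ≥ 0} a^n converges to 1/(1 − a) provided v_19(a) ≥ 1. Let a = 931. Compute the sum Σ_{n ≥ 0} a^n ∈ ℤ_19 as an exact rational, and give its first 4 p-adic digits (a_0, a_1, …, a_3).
Σ a^n = 1/(1 − a) = -1/930;  first 4 digits = (1, 11, 9, 13)

v_19(a) = 1 ≥ 1, so the series converges in ℤ_19 to 1/(1 − a) = 1/(1 − 931) = -1/930. Expand this rational in ℤ_19: compute digits iteratively via d_i = x_i mod 19, x_{i+1} = (x_i − d_i)/19. The first 4 digits are (1, 11, 9, 13).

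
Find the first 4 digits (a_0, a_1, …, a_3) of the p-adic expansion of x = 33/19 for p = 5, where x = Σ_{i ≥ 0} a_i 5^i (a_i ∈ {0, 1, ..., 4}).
(a_0, …, a_3) = (2, 1, 4, 1)

v_5(33/19) = 0 (numerator and denominator both coprime to 5), so x ∈ ℤ_5^×. Compute digits iteratively via a_i = x_i mod 5, x_{i+1} = (x_i − a_i)/5, with x_0 = x:
  x_0 = 33/19;  a_0 = 2;  x_1 = (x_0 − 2)/5 = -1/19
  x_1 = -1/19;  a_1 = 1;  x_2 = (x_1 − 1)/5 = -4/19
  x_2 = -4/19;  a_2 = 4;  x_3 = (x_2 − 4)/5 = -16/19
  x_3 = -16/19;  a_3 = 1;  x_4 = (x_3 − 1)/5 = -7/19
Digits: (2, 1, 4, 1).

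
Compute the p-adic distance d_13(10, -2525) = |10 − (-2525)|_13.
d_13(10, -2525) = 1/169

Step 1 — x − y = 10 − (-2525) = 2535. Step 2 — v_13(2535) = 2 (factor: 2535 = (13^2 · 15); the sign does not affect v_p). Step 3 — |x − y|_13 = 13^{-2} = 1/169.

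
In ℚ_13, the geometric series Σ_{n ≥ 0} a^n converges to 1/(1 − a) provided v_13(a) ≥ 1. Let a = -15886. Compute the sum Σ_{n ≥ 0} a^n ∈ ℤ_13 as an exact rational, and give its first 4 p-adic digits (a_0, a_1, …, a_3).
Σ a^n = 1/(1 − a) = 1/15887;  first 4 digits = (1, 0, 10, 5)

v_13(a) = 2 ≥ 1, so the series converges in ℤ_13 to 1/(1 − a) = 1/(1 − (-15886)) = 1/15887. Expand this rational in ℤ_13: compute digits iteratively via d_i = x_i mod 13, x_{i+1} = (x_i − d_i)/13. The first 4 digits are (1, 0, 10, 5).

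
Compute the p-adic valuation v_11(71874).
v_11(71874) = 3

v_11(n) is the largest exponent k such that 11^k divides n. Factor out: 71874 = 11^3 · 54. (Sign doesn't affect v_p.) So v_11(71874) = 3.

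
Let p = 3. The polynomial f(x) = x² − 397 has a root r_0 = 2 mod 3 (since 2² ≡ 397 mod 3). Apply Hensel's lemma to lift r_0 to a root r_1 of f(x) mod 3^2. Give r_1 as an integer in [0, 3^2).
r_1 = 8 (mod 9)

Hensel's recurrence: r_{i+1} = r_i − f(r_i)·(f′(r_i))^{-1} mod 3^{i+2}, with f′(x) = 2x. Iterate:
  r_0 = 2 (mod 3)
  r_1 = 8 (mod 9)
Final: r_1 = 8, and one checks f(r_1) ≡ 0 mod 3^2.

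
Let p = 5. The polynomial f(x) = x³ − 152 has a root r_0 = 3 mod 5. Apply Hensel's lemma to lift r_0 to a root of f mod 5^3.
r_2 = 3 (mod 125)

Hensel: r_{i+1} = r_i − f(r_i)/f′(r_i) mod 5^{i+2}, where f′(x) = 3x². Iterate:
  r_0 = 3 (mod 5)
  r_1 = 3 (mod 25)
  r_2 = 3 (mod 125)
Final: r = 3 with f(r) ≡ 0 mod 5^3.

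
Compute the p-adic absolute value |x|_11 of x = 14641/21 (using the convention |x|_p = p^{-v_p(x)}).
|14641/21|_11 = 1/14641

Step 1 — compute v_11(x) by factoring powers of 11 out of the numerator and denominator: v_11(14641/21) = 4. Step 2 — apply |x|_p = p^{-v_p(x)} = 11^{-4} = 1/14641.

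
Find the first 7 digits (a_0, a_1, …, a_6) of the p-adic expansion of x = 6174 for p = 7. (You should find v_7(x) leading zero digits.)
(a_0, …, a_6) = (0, 0, 0, 4, 2, 0, 0)

v_7(6174) = 3, so a_0 = ... = a_2 = 0. Factor out: x = 7^3 · u with u = 18 a unit in ℤ_7. Expand u iteratively via a_{v+i} = u_i mod 7, u_{i+1} = (u_i − a_{v+i})/7:
  u_0 = 18;  a_3 = 4;  u_1 = (u_0 − 4)/7 = 2
  u_1 = 2;  a_4 = 2;  u_2 = (u_1 − 2)/7 = 0
  u_2 = 0;  a_5 = 0;  u_3 = (u_2 − 0)/7 = 0
  u_3 = 0;  a_6 = 0;  u_4 = (u_3 − 0)/7 = 0
Digits: (0, 0, 0, 4, 2, 0, 0).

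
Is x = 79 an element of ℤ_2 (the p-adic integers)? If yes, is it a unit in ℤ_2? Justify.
x ∈ ℤ_2^× (unit); v_2(x) = 0

ℤ_2 = {x ∈ ℚ_2 : v_2(x) ≥ 0} and ℤ_2^× = {x ∈ ℤ_2 : v_2(x) = 0}. Here v_2(79) = v_2(num) − v_2(den) = 0; compare against these criteria.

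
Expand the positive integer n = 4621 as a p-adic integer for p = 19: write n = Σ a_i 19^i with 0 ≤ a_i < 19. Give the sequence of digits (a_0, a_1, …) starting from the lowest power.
(a_0, a_1, …) = (4, 15, 12)

Repeated division by 19 gives the digits low-to-high: 4621 = 4 + 15·19^1 + 12·19^2. Digit sequence: (4, 15, 12).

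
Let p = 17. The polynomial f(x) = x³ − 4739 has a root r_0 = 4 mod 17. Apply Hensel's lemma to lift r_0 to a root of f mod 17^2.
r_1 = 276 (mod 289)

Hensel: r_{i+1} = r_i − f(r_i)/f′(r_i) mod 17^{i+2}, where f′(x) = 3x². Iterate:
  r_0 = 4 (mod 17)
  r_1 = 276 (mod 289)
Final: r = 276 with f(r) ≡ 0 mod 17^2.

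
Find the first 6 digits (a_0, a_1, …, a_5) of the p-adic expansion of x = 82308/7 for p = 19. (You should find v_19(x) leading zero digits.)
(a_0, …, a_5) = (0, 0, 0, 18, 10, 13)

v_19(82308/7) = 3, so a_0 = ... = a_2 = 0. Factor out: x = 19^3 · u with u = 12/7 a unit in ℤ_19. Expand u iteratively via a_{v+i} = u_i mod 19, u_{i+1} = (u_i − a_{v+i})/19:
  u_0 = 12/7;  a_3 = 18;  u_1 = (u_0 − 18)/19 = -6/7
  u_1 = -6/7;  a_4 = 10;  u_2 = (u_1 − 10)/19 = -4/7
  u_2 = -4/7;  a_5 = 13;  u_3 = (u_2 − 13)/19 = -5/7
Digits: (0, 0, 0, 18, 10, 13).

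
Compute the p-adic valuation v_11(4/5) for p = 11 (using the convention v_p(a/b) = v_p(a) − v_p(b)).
v_11(4/5) = 0

Factor powers of 11 from the numerator and denominator of the reduced fraction: 4 = 11^0 · 4 and 5 = 11^0 · 5. Apply v_p(a/b) = v_p(a) − v_p(b): v_11(4/5) = 0 − 0 = 0.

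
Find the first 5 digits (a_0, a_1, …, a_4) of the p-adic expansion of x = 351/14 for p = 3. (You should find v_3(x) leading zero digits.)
(a_0, …, a_4) = (0, 0, 0, 2, 2)

v_3(351/14) = 3, so a_0 = ... = a_2 = 0. Factor out: x = 3^3 · u with u = 13/14 a unit in ℤ_3. Expand u iteratively via a_{v+i} = u_i mod 3, u_{i+1} = (u_i − a_{v+i})/3:
  u_0 = 13/14;  a_3 = 2;  u_1 = (u_0 − 2)/3 = -5/14
  u_1 = -5/14;  a_4 = 2;  u_2 = (u_1 − 2)/3 = -11/14
Digits: (0, 0, 0, 2, 2).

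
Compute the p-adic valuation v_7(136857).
v_7(136857) = 4

v_7(n) is the largest exponent k such that 7^k divides n. Factor out: 136857 = 7^4 · 57. (Sign doesn't affect v_p.) So v_7(136857) = 4.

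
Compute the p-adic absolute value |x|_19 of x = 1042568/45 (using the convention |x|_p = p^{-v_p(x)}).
|1042568/45|_19 = 1/130321

Step 1 — compute v_19(x) by factoring powers of 19 out of the numerator and denominator: v_19(1042568/45) = 4. Step 2 — apply |x|_p = p^{-v_p(x)} = 19^{-4} = 1/130321.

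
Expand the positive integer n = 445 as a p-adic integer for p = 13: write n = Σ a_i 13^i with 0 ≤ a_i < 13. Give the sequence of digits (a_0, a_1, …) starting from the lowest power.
(a_0, a_1, …) = (3, 8, 2)

Repeated division by 13 gives the digits low-to-high: 445 = 3 + 8·13^1 + 2·13^2. Digit sequence: (3, 8, 2).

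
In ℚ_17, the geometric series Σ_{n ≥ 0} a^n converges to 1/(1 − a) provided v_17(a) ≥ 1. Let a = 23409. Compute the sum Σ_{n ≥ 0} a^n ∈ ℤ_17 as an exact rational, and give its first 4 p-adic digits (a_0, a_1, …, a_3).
Σ a^n = 1/(1 − a) = -1/23408;  first 4 digits = (1, 0, 13, 4)

v_17(a) = 2 ≥ 1, so the series converges in ℤ_17 to 1/(1 − a) = 1/(1 − 23409) = -1/23408. Expand this rational in ℤ_17: compute digits iteratively via d_i = x_i mod 17, x_{i+1} = (x_i − d_i)/17. The first 4 digits are (1, 0, 13, 4).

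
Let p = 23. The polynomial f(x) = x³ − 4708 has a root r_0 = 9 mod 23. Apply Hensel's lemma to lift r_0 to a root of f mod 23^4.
r_3 = 77427 (mod 279841)

Hensel: r_{i+1} = r_i − f(r_i)/f′(r_i) mod 23^{i+2}, where f′(x) = 3x². Iterate:
  r_0 = 9 (mod 23)
  r_1 = 193 (mod 529)
  r_2 = 4425 (mod 12167)
  r_3 = 77427 (mod 279841)
Final: r = 77427 with f(r) ≡ 0 mod 23^4.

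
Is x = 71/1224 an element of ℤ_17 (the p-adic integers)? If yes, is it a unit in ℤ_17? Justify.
x ∉ ℤ_17 (v_17(x) = -1 < 0)

ℤ_17 = {x ∈ ℚ_17 : v_17(x) ≥ 0} and ℤ_17^× = {x ∈ ℤ_17 : v_17(x) = 0}. Here v_17(71/1224) = v_17(num) − v_17(den) = -1; compare against these criteria.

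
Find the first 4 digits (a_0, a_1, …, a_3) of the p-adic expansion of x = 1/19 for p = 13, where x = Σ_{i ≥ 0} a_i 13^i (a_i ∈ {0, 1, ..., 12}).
(a_0, …, a_3) = (11, 6, 7, 9)

v_13(1/19) = 0 (numerator and denominator both coprime to 13), so x ∈ ℤ_13^×. Compute digits iteratively via a_i = x_i mod 13, x_{i+1} = (x_i − a_i)/13, with x_0 = x:
  x_0 = 1/19;  a_0 = 11;  x_1 = (x_0 − 11)/13 = -16/19
  x_1 = -16/19;  a_1 = 6;  x_2 = (x_1 − 6)/13 = -10/19
  x_2 = -10/19;  a_2 = 7;  x_3 = (x_2 − 7)/13 = -11/19
  x_3 = -11/19;  a_3 = 9;  x_4 = (x_3 − 9)/13 = -14/19
Digits: (11, 6, 7, 9).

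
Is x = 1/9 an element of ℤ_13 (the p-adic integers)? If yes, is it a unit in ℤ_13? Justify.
x ∈ ℤ_13^× (unit); v_13(x) = 0

ℤ_13 = {x ∈ ℚ_13 : v_13(x) ≥ 0} and ℤ_13^× = {x ∈ ℤ_13 : v_13(x) = 0}. Here v_13(1/9) = v_13(num) − v_13(den) = 0; compare against these criteria.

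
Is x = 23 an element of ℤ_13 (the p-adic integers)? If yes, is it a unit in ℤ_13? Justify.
x ∈ ℤ_13^× (unit); v_13(x) = 0

ℤ_13 = {x ∈ ℚ_13 : v_13(x) ≥ 0} and ℤ_13^× = {x ∈ ℤ_13 : v_13(x) = 0}. Here v_13(23) = v_13(num) − v_13(den) = 0; compare against these criteria.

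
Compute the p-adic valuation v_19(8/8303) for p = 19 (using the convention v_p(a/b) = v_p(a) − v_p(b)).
v_19(8/8303) = -2

Factor powers of 19 from the numerator and denominator of the reduced fraction: 8 = 19^0 · 8 and 8303 = 19^2 · 23. Apply v_p(a/b) = v_p(a) − v_p(b): v_19(8/8303) = 0 − 2 = -2.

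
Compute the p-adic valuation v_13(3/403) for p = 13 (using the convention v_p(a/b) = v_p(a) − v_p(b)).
v_13(3/403) = -1

Factor powers of 13 from the numerator and denominator of the reduced fraction: 3 = 13^0 · 3 and 403 = 13^1 · 31. Apply v_p(a/b) = v_p(a) − v_p(b): v_13(3/403) = 0 − 1 = -1.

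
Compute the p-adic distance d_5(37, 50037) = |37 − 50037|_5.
d_5(37, 50037) = 1/3125

Step 1 — x − y = 37 − 50037 = -50000. Step 2 — v_5(-50000) = 5 (factor: -50000 = −(5^5 · 16); the sign does not affect v_p). Step 3 — |x − y|_5 = 5^{-5} = 1/3125.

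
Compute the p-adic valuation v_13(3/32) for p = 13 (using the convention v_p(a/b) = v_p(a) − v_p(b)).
v_13(3/32) = 0

Factor powers of 13 from the numerator and denominator of the reduced fraction: 3 = 13^0 · 3 and 32 = 13^0 · 32. Apply v_p(a/b) = v_p(a) − v_p(b): v_13(3/32) = 0 − 0 = 0.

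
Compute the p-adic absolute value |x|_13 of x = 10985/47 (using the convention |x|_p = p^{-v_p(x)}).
|10985/47|_13 = 1/2197

Step 1 — compute v_13(x) by factoring powers of 13 out of the numerator and denominator: v_13(10985/47) = 3. Step 2 — apply |x|_p = p^{-v_p(x)} = 13^{-3} = 1/2197.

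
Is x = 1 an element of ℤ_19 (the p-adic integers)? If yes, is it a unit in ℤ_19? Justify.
x ∈ ℤ_19^× (unit); v_19(x) = 0

ℤ_19 = {x ∈ ℚ_19 : v_19(x) ≥ 0} and ℤ_19^× = {x ∈ ℤ_19 : v_19(x) = 0}. Here v_19(1) = v_19(num) − v_19(den) = 0; compare against these criteria.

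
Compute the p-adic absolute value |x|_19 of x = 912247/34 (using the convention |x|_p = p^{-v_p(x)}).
|912247/34|_19 = 1/130321

Step 1 — compute v_19(x) by factoring powers of 19 out of the numerator and denominator: v_19(912247/34) = 4. Step 2 — apply |x|_p = p^{-v_p(x)} = 19^{-4} = 1/130321.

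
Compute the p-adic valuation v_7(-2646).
v_7(-2646) = 2

v_7(n) is the largest exponent k such that 7^k divides n. Factor out: -2646 = -7^2 · 54. (Sign doesn't affect v_p.) So v_7(-2646) = 2.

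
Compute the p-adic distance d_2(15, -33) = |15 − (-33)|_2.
d_2(15, -33) = 1/16

Step 1 — x − y = 15 − (-33) = 48. Step 2 — v_2(48) = 4 (factor: 48 = (2^4 · 3); the sign does not affect v_p). Step 3 — |x − y|_2 = 2^{-4} = 1/16.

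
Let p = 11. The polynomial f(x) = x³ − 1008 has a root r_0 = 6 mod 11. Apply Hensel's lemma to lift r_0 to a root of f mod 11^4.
r_3 = 2272 (mod 14641)

Hensel: r_{i+1} = r_i − f(r_i)/f′(r_i) mod 11^{i+2}, where f′(x) = 3x². Iterate:
  r_0 = 6 (mod 11)
  r_1 = 94 (mod 121)
  r_2 = 941 (mod 1331)
  r_3 = 2272 (mod 14641)
Final: r = 2272 with f(r) ≡ 0 mod 11^4.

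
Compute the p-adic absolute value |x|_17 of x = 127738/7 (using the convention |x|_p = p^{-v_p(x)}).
|127738/7|_17 = 1/4913

Step 1 — compute v_17(x) by factoring powers of 17 out of the numerator and denominator: v_17(127738/7) = 3. Step 2 — apply |x|_p = p^{-v_p(x)} = 17^{-3} = 1/4913.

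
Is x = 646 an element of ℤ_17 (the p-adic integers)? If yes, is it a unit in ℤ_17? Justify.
x ∈ ℤ_17 but not a unit; v_17(x) = 1 > 0

ℤ_17 = {x ∈ ℚ_17 : v_17(x) ≥ 0} and ℤ_17^× = {x ∈ ℤ_17 : v_17(x) = 0}. Here v_17(646) = v_17(num) − v_17(den) = 1; compare against these criteria.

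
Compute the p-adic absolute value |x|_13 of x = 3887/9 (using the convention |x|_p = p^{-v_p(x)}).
|3887/9|_13 = 1/169

Step 1 — compute v_13(x) by factoring powers of 13 out of the numerator and denominator: v_13(3887/9) = 2. Step 2 — apply |x|_p = p^{-v_p(x)} = 13^{-2} = 1/169.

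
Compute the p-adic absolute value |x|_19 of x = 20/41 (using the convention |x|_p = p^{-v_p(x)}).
|20/41|_19 = 1

Step 1 — compute v_19(x) by factoring powers of 19 out of the numerator and denominator: v_19(20/41) = 0. Step 2 — apply |x|_p = p^{-v_p(x)} = 19^{0} = 1.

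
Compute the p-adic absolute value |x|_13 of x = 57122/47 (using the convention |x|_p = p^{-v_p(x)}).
|57122/47|_13 = 1/28561

Step 1 — compute v_13(x) by factoring powers of 13 out of the numerator and denominator: v_13(57122/47) = 4. Step 2 — apply |x|_p = p^{-v_p(x)} = 13^{-4} = 1/28561.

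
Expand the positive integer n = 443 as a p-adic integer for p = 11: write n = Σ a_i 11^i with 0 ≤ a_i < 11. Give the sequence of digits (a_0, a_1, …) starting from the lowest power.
(a_0, a_1, …) = (3, 7, 3)

Repeated division by 11 gives the digits low-to-high: 443 = 3 + 7·11^1 + 3·11^2. Digit sequence: (3, 7, 3).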